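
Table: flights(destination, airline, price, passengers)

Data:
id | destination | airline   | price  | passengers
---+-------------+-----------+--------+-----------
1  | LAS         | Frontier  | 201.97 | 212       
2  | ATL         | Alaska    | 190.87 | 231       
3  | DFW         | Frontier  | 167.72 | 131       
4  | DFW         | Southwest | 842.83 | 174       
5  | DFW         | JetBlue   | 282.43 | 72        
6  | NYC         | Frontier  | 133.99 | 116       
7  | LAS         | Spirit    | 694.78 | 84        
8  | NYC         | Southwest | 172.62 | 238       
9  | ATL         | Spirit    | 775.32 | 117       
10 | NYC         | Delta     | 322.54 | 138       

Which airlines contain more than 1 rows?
SELECT airline, COUNT(*) as cnt
FROM flights
GROUP BY airline
HAVING COUNT(*) > 1

Result:
  Frontier: 3
  Southwest: 2
  Spirit: 2

Note: HAVING filters groups after aggregation, WHERE filters rows before.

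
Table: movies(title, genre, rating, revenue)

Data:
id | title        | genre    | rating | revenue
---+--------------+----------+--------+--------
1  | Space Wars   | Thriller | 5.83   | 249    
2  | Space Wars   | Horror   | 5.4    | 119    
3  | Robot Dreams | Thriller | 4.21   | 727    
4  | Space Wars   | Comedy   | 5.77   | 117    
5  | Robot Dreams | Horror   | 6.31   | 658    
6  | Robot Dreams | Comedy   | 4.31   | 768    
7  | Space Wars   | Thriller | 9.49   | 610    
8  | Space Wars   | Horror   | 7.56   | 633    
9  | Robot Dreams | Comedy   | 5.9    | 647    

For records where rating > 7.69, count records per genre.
SELECT genre, COUNT(*)
FROM movies
WHERE rating > 7.69
GROUP BY genre

Note: WHERE filters rows before grouping.

Result:
  Thriller: 1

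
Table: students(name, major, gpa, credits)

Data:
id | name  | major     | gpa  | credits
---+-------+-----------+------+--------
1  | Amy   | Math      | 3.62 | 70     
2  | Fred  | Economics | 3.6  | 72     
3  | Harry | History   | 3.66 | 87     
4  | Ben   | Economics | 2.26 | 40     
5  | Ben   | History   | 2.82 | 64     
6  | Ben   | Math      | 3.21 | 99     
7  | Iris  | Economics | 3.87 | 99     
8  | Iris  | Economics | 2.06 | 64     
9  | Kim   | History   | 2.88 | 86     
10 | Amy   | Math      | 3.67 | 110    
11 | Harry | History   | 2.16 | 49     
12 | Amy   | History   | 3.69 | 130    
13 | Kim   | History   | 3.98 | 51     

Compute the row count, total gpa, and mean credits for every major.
SELECT major,
       COUNT(*) as cnt,
       SUM(gpa) as total_gpa,
       AVG(credits) as avg_credits
FROM students
GROUP BY major

Result:
  Economics: 4 records, 11.79 total gpa, 68.75 avg credits
  History: 6 records, 19.19 total gpa, 77.83 avg credits
  Math: 3 records, 10.50 total gpa, 93.00 avg credits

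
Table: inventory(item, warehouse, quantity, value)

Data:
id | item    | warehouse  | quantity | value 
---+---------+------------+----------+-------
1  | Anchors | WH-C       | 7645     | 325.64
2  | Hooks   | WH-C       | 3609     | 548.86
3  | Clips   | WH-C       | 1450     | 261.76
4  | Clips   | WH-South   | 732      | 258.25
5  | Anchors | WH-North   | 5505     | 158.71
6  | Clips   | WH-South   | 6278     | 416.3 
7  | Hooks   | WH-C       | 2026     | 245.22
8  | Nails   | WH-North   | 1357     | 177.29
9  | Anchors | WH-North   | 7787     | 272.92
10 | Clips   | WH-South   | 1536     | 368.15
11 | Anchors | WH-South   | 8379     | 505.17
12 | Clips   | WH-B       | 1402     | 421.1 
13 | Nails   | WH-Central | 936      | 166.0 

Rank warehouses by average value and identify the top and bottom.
SELECT warehouse, AVG(value)
FROM inventory
GROUP BY warehouse
ORDER BY AVG(value)

All groups:
  WH-Central: 166.00
  WH-North: 202.97
  WH-C: 345.37
  WH-South: 386.97
  WH-B: 421.10

Highest: WH-B (421.10)
Lowest: WH-Central (166.00)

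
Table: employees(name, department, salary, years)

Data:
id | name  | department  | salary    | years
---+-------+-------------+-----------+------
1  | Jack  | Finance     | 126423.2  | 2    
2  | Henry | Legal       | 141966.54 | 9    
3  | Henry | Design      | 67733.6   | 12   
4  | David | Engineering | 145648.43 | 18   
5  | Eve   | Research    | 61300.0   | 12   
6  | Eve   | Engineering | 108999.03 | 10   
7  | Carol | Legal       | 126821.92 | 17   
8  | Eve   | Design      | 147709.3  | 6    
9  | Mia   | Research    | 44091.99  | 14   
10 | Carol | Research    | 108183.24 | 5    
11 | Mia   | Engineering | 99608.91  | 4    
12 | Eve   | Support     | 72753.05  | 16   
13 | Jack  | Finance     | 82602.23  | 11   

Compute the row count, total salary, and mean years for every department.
SELECT department,
       COUNT(*) as cnt,
       SUM(salary) as total_salary,
       AVG(years) as avg_years
FROM employees
GROUP BY department

Result:
  Design: 2 records, 215442.90 total salary, 9.00 avg years
  Engineering: 3 records, 354256.37 total salary, 10.67 avg years
  Finance: 2 records, 209025.43 total salary, 6.50 avg years
  Legal: 2 records, 268788.46 total salary, 13.00 avg years
  Research: 3 records, 213575.23 total salary, 10.33 avg years
  Support: 1 records, 72753.05 total salary, 16.00 avg years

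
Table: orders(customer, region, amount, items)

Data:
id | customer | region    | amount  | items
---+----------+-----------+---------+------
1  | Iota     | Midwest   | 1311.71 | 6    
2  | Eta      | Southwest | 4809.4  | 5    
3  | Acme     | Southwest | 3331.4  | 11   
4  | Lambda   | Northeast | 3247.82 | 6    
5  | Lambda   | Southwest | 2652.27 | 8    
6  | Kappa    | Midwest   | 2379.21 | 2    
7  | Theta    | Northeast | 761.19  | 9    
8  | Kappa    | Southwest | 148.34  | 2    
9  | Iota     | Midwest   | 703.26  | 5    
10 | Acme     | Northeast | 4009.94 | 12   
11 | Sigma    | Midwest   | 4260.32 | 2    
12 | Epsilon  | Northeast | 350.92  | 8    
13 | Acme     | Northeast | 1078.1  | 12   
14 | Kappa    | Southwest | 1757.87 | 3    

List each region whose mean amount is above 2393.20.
SELECT region, AVG(amount)
FROM orders
GROUP BY region
HAVING AVG(amount) > 2393.20

Result:
  Southwest: avg=2539.86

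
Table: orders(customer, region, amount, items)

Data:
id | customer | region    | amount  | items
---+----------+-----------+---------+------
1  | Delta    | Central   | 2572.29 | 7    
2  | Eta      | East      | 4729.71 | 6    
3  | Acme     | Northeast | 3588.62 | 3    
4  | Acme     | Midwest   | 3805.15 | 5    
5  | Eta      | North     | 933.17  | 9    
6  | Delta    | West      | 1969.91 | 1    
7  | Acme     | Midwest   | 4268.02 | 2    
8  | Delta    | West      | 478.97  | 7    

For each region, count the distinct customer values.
SELECT region, COUNT(DISTINCT customer)
FROM orders
GROUP BY region

Result:
  Central: 1 distinct
  East: 1 distinct
  Midwest: 1 distinct
  North: 1 distinct
  Northeast: 1 distinct
  West: 1 distinct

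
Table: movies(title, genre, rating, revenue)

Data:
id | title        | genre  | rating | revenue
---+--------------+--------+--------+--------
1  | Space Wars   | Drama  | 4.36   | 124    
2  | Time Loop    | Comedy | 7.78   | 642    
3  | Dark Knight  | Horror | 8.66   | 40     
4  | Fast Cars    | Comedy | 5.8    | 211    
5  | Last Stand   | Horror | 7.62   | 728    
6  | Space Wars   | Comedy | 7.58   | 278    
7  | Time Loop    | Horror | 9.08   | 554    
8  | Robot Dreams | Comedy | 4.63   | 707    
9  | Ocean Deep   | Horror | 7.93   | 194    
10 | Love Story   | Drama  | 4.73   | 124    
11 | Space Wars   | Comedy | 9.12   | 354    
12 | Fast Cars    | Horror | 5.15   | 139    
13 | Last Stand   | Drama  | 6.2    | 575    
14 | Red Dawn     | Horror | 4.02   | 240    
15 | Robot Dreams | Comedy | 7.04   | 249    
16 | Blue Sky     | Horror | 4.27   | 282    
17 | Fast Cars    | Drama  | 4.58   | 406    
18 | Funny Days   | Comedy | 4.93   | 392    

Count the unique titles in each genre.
SELECT genre, COUNT(DISTINCT title)
FROM movies
GROUP BY genre

Result:
  Comedy: 5 distinct
  Drama: 4 distinct
  Horror: 7 distinct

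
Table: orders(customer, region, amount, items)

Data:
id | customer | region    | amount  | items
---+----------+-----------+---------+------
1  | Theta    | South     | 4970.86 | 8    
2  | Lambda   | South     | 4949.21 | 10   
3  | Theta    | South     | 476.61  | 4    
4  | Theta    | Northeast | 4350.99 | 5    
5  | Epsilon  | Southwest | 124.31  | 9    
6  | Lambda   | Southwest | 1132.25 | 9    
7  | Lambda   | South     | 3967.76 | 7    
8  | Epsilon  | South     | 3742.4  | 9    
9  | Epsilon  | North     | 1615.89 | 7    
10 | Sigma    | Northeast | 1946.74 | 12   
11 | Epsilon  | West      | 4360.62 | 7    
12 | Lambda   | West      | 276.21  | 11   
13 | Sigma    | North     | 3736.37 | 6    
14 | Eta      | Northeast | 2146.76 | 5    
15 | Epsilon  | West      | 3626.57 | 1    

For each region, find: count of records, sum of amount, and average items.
SELECT region,
       COUNT(*) as cnt,
       SUM(amount) as total_amount,
       AVG(items) as avg_items
FROM orders
GROUP BY region

Result:
  North: 2 records, 5352.26 total amount, 6.50 avg items
  Northeast: 3 records, 8444.49 total amount, 7.33 avg items
  South: 5 records, 18106.84 total amount, 7.60 avg items
  Southwest: 2 records, 1256.56 total amount, 9.00 avg items
  West: 3 records, 8263.40 total amount, 6.33 avg items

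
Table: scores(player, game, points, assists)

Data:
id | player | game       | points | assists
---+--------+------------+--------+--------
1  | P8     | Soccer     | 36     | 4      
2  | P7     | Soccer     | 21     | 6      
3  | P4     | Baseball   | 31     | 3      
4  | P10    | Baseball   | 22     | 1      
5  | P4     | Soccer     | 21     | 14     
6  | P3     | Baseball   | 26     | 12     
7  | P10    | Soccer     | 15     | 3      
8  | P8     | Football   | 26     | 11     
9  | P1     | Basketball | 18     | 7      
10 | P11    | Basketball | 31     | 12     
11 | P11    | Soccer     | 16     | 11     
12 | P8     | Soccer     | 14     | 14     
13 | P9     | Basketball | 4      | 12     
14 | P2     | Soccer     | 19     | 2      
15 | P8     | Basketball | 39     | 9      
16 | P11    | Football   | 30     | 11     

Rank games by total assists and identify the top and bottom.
SELECT game, SUM(assists)
FROM scores
GROUP BY game
ORDER BY SUM(assists)

All groups:
  Baseball: 16
  Football: 22
  Basketball: 40
  Soccer: 54

Highest: Soccer (54)
Lowest: Baseball (16)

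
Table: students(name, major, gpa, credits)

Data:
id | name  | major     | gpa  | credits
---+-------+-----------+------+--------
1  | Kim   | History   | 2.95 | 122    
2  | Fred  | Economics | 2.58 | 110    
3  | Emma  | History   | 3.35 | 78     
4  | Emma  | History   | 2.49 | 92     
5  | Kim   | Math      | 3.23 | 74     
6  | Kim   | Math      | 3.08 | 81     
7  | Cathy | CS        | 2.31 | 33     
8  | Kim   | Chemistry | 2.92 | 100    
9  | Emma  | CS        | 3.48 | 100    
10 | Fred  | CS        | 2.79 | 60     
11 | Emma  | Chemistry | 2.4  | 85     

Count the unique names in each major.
SELECT major, COUNT(DISTINCT name)
FROM students
GROUP BY major

Result:
  CS: 3 distinct
  Chemistry: 2 distinct
  Economics: 1 distinct
  History: 2 distinct
  Math: 1 distinct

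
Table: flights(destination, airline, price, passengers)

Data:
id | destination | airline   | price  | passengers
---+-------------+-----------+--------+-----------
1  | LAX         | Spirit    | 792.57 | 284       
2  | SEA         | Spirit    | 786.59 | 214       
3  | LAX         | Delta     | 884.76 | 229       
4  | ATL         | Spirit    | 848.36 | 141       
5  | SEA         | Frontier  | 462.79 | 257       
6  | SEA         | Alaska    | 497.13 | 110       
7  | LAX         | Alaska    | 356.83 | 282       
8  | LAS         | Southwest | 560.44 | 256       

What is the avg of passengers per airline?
SELECT airline, AVG(passengers) as result
FROM flights
GROUP BY airline

Result:
  Alaska: 196.00
  Delta: 229.00
  Frontier: 257.00
  Southwest: 256.00
  Spirit: 213.00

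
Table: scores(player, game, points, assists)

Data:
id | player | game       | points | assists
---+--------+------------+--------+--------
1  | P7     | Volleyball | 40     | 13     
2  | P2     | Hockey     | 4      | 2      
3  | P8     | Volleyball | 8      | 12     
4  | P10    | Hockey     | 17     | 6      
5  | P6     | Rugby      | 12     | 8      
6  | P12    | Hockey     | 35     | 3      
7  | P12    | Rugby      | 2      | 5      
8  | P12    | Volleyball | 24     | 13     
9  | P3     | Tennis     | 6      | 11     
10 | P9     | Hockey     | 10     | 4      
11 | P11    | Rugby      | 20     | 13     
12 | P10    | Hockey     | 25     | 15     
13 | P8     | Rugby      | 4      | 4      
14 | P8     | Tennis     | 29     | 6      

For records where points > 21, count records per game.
SELECT game, COUNT(*)
FROM scores
WHERE points > 21
GROUP BY game

Note: WHERE filters rows before grouping.

Result:
  Hockey: 2
  Tennis: 1
  Volleyball: 2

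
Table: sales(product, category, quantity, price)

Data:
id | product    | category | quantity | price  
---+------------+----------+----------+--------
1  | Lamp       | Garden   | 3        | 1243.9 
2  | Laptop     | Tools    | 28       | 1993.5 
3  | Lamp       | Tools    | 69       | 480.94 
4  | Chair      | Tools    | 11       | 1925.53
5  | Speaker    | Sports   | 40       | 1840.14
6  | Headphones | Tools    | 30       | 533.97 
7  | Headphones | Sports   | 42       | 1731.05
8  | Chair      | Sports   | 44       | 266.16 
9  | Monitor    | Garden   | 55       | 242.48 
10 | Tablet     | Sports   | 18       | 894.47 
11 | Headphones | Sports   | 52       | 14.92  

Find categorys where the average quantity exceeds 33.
SELECT category, AVG(quantity)
FROM sales
GROUP BY category
HAVING AVG(quantity) > 33

Result:
  Sports: avg=39.20
  Tools: avg=34.50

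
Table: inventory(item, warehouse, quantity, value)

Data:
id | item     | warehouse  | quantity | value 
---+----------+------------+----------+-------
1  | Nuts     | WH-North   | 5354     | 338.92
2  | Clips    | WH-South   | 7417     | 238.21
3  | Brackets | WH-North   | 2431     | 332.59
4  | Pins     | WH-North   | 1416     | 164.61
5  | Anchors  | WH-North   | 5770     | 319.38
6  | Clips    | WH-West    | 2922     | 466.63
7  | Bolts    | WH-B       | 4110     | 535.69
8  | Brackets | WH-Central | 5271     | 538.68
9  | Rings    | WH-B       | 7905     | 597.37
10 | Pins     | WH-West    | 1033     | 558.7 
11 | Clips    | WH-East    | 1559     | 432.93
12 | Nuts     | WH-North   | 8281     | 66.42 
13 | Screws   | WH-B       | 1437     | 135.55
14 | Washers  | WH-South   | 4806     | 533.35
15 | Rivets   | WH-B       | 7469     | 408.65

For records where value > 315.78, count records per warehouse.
SELECT warehouse, COUNT(*)
FROM inventory
WHERE value > 315.78
GROUP BY warehouse

Note: WHERE filters rows before grouping.

Result:
  WH-B: 3
  WH-Central: 1
  WH-East: 1
  WH-North: 3
  WH-South: 1
  WH-West: 2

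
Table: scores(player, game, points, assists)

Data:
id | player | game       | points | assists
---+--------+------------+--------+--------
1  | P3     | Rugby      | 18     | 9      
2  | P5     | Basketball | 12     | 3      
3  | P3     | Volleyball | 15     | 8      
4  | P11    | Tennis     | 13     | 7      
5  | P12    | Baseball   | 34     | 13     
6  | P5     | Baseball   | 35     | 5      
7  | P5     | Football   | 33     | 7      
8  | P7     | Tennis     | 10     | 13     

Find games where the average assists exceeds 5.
SELECT game, AVG(assists)
FROM scores
GROUP BY game
HAVING AVG(assists) > 5

Result:
  Baseball: avg=9.00
  Football: avg=7.00
  Rugby: avg=9.00
  Tennis: avg=10.00
  Volleyball: avg=8.00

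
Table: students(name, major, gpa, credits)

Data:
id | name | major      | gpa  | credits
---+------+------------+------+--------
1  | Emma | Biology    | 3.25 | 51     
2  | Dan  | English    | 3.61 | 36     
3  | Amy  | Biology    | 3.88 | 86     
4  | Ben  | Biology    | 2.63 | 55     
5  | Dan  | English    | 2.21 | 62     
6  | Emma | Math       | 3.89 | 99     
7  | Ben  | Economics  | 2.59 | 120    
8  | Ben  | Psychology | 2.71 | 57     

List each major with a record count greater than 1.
SELECT major, COUNT(*) as cnt
FROM students
GROUP BY major
HAVING COUNT(*) > 1

Result:
  Biology: 3
  English: 2

Note: HAVING filters groups after aggregation, WHERE filters rows before.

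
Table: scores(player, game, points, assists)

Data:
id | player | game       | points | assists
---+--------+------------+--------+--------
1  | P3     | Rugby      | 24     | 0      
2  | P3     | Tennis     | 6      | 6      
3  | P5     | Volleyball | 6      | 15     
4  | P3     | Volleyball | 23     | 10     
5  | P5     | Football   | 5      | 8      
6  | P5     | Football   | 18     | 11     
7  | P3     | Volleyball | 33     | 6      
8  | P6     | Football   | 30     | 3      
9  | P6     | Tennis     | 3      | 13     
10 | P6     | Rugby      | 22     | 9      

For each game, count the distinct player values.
SELECT game, COUNT(DISTINCT player)
FROM scores
GROUP BY game

Result:
  Football: 2 distinct
  Rugby: 2 distinct
  Tennis: 2 distinct
  Volleyball: 2 distinct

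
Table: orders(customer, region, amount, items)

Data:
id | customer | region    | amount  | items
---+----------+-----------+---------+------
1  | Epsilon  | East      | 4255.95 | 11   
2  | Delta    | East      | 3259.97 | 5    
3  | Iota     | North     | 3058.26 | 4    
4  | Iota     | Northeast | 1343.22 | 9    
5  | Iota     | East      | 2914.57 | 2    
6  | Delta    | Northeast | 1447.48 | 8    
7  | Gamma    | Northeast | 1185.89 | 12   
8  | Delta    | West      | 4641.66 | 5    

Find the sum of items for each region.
SELECT region, SUM(items) as result
FROM orders
GROUP BY region

Result:
  East: 18
  North: 4
  Northeast: 29
  West: 5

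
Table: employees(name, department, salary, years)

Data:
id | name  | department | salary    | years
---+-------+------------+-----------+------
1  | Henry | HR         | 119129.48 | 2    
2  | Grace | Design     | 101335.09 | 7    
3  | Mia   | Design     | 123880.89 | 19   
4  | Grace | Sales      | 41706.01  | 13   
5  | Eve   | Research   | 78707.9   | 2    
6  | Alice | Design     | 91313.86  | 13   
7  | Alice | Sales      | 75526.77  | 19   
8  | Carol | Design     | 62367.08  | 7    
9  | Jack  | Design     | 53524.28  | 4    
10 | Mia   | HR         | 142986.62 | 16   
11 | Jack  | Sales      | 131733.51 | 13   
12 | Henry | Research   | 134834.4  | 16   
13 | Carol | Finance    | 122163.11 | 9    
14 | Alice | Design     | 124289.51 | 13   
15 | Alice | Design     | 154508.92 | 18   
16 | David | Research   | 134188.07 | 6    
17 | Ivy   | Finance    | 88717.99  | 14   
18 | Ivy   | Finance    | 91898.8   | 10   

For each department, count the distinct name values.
SELECT department, COUNT(DISTINCT name)
FROM employees
GROUP BY department

Result:
  Design: 5 distinct
  Finance: 2 distinct
  HR: 2 distinct
  Research: 3 distinct
  Sales: 3 distinct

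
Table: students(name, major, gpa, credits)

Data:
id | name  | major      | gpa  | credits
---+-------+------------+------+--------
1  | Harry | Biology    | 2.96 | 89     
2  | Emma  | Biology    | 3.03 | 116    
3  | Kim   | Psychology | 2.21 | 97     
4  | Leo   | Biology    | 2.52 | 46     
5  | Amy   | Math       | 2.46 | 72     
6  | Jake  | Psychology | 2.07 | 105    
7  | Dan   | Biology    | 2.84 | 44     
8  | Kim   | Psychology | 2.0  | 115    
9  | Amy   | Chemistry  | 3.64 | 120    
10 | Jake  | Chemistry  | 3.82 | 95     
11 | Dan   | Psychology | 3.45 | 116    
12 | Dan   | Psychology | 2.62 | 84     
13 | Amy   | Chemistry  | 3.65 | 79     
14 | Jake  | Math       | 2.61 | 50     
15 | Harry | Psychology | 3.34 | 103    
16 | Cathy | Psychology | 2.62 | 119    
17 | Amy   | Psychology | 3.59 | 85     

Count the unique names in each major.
SELECT major, COUNT(DISTINCT name)
FROM students
GROUP BY major

Result:
  Biology: 4 distinct
  Chemistry: 2 distinct
  Math: 2 distinct
  Psychology: 6 distinct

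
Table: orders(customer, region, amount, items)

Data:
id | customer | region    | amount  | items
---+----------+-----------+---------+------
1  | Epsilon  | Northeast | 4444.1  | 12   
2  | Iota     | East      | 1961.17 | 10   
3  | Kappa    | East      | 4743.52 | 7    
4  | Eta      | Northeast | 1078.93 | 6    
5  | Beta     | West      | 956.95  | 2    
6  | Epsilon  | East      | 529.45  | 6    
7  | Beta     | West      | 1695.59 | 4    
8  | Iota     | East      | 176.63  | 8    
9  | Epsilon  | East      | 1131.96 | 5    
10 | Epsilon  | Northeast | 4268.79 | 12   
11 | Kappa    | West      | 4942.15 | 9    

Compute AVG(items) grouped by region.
SELECT region, AVG(items) as result
FROM orders
GROUP BY region

Result:
  East: 7.20
  Northeast: 10.00
  West: 5.00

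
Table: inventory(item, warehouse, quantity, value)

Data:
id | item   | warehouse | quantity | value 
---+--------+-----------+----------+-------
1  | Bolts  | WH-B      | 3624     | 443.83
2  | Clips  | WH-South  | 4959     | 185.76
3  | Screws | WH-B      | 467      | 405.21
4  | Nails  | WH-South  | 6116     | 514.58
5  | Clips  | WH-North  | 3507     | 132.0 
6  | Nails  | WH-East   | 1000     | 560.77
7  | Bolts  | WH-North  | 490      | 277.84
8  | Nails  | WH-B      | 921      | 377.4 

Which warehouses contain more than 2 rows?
SELECT warehouse, COUNT(*) as cnt
FROM inventory
GROUP BY warehouse
HAVING COUNT(*) > 2

Result:
  WH-B: 3

Note: HAVING filters groups after aggregation, WHERE filters rows before.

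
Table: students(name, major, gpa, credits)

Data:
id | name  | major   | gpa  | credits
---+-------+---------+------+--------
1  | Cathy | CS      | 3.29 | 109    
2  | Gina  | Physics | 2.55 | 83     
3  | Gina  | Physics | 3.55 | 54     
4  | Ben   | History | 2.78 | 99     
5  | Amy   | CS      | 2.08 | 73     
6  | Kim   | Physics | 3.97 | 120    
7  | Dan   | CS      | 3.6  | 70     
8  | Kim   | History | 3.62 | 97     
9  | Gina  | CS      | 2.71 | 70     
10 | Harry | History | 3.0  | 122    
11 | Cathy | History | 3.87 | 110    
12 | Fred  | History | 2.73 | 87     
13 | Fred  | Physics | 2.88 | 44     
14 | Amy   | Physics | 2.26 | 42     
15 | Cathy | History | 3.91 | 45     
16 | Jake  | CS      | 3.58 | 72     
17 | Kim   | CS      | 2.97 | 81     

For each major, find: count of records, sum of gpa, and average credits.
SELECT major,
       COUNT(*) as cnt,
       SUM(gpa) as total_gpa,
       AVG(credits) as avg_credits
FROM students
GROUP BY major

Result:
  CS: 6 records, 18.23 total gpa, 79.17 avg credits
  History: 6 records, 19.91 total gpa, 93.33 avg credits
  Physics: 5 records, 15.21 total gpa, 68.60 avg credits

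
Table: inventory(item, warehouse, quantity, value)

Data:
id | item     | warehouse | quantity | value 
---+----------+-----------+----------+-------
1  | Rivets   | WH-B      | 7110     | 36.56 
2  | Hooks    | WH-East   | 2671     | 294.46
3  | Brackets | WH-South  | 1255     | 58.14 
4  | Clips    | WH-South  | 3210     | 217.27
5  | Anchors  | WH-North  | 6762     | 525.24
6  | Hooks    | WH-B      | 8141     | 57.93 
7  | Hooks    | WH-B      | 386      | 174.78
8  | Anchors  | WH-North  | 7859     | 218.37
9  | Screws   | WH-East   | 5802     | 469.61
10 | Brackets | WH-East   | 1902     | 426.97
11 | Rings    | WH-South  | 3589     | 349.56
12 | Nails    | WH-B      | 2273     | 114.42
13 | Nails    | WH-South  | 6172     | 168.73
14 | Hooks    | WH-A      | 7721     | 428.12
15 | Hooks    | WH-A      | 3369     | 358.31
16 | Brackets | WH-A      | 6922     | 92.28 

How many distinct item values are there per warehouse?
SELECT warehouse, COUNT(DISTINCT item)
FROM inventory
GROUP BY warehouse

Result:
  WH-A: 2 distinct
  WH-B: 3 distinct
  WH-East: 3 distinct
  WH-North: 1 distinct
  WH-South: 4 distinct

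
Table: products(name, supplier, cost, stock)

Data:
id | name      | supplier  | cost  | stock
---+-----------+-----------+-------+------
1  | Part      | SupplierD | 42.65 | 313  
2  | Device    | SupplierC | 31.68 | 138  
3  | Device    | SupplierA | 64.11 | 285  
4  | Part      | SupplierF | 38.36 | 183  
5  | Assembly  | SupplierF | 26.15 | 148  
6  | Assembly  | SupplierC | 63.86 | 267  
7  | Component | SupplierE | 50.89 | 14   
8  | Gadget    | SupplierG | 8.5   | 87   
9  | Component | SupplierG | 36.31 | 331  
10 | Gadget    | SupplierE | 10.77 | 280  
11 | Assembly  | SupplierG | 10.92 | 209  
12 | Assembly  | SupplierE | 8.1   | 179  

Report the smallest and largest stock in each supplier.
SELECT supplier, MIN(stock), MAX(stock)
FROM products
GROUP BY supplier

Result:
  SupplierA: min=285, max=285
  SupplierC: min=138, max=267
  SupplierD: min=313, max=313
  SupplierE: min=14, max=280
  SupplierF: min=148, max=183
  SupplierG: min=87, max=331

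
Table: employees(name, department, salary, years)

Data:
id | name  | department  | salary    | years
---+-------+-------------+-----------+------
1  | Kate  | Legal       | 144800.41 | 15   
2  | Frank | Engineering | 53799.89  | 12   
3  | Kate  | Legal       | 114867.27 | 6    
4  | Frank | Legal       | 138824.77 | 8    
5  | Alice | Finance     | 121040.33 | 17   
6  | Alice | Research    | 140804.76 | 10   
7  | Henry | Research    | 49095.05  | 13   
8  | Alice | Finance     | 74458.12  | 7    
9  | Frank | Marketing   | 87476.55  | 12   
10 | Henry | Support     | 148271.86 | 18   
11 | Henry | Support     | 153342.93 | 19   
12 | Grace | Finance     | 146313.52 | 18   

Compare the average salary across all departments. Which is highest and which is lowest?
SELECT department, AVG(salary)
FROM employees
GROUP BY department
ORDER BY AVG(salary)

All groups:
  Engineering: 53799.89
  Marketing: 87476.55
  Research: 94949.91
  Finance: 113937.32
  Legal: 132830.82
  Support: 150807.40

Highest: Support (150807.40)
Lowest: Engineering (53799.89)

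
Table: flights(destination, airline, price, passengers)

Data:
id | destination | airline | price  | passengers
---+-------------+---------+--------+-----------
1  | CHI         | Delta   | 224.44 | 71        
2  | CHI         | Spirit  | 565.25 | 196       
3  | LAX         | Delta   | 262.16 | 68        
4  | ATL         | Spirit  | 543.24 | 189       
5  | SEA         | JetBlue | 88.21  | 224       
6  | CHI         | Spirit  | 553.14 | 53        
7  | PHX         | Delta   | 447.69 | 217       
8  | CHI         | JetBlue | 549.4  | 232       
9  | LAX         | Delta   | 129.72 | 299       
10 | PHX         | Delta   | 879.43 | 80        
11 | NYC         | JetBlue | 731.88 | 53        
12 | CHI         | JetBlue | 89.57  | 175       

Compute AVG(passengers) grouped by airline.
SELECT airline, AVG(passengers) as result
FROM flights
GROUP BY airline

Result:
  Delta: 147.00
  JetBlue: 171.00
  Spirit: 146.00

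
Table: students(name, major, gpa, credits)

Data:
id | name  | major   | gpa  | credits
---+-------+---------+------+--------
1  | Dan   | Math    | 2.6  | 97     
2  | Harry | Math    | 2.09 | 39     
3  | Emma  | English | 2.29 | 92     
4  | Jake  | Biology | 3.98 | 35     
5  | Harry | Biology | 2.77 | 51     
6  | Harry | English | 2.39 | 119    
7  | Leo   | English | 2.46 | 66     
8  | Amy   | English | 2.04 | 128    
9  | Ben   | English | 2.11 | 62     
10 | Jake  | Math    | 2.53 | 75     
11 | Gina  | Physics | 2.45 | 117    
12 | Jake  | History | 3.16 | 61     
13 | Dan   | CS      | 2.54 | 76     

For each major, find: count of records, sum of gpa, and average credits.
SELECT major,
       COUNT(*) as cnt,
       SUM(gpa) as total_gpa,
       AVG(credits) as avg_credits
FROM students
GROUP BY major

Result:
  Biology: 2 records, 6.75 total gpa, 43.00 avg credits
  CS: 1 records, 2.54 total gpa, 76.00 avg credits
  English: 5 records, 11.29 total gpa, 93.40 avg credits
  History: 1 records, 3.16 total gpa, 61.00 avg credits
  Math: 3 records, 7.22 total gpa, 70.33 avg credits
  Physics: 1 records, 2.45 total gpa, 117.00 avg credits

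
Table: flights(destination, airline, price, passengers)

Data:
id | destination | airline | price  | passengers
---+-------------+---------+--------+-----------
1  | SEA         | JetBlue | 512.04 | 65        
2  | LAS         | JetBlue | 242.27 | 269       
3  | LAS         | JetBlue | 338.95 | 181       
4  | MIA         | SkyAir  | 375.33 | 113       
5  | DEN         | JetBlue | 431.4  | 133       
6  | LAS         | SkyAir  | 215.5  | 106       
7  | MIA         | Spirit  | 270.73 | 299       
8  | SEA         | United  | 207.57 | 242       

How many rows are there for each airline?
SELECT airline, COUNT(*) as count
FROM flights
GROUP BY airline

Result:
  JetBlue: 4
  SkyAir: 2
  Spirit: 1
  United: 1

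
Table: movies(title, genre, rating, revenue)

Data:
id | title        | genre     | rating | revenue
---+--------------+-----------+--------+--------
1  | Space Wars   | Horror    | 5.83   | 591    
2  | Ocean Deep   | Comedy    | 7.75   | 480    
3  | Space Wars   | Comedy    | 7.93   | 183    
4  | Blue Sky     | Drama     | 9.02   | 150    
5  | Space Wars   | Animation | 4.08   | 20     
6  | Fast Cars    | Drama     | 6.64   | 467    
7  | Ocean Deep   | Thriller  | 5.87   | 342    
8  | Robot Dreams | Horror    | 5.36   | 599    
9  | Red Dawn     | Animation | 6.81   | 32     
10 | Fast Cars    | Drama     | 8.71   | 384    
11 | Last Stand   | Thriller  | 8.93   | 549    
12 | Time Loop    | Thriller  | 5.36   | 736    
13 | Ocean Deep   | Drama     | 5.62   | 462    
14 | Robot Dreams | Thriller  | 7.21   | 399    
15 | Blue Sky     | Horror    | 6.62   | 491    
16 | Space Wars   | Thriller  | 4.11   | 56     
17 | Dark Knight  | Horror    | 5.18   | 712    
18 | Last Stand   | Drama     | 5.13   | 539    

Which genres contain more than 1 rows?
SELECT genre, COUNT(*) as cnt
FROM movies
GROUP BY genre
HAVING COUNT(*) > 1

Result:
  Animation: 2
  Comedy: 2
  Drama: 5
  Horror: 4
  Thriller: 5

Note: HAVING filters groups after aggregation, WHERE filters rows before.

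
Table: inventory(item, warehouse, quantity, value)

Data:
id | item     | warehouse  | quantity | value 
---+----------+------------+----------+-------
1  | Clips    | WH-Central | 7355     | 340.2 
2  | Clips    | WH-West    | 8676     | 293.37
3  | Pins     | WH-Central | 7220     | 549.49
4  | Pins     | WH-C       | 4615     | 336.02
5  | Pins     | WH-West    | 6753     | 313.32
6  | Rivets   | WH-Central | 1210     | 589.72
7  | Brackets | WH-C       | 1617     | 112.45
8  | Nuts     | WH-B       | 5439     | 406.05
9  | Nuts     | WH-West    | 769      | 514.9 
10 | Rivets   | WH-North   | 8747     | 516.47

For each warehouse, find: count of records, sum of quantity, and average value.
SELECT warehouse,
       COUNT(*) as cnt,
       SUM(quantity) as total_quantity,
       AVG(value) as avg_value
FROM inventory
GROUP BY warehouse

Result:
  WH-B: 1 records, 5439 total quantity, 406.05 avg value
  WH-C: 2 records, 6232 total quantity, 224.24 avg value
  WH-Central: 3 records, 15785 total quantity, 493.14 avg value
  WH-North: 1 records, 8747 total quantity, 516.47 avg value
  WH-West: 3 records, 16198 total quantity, 373.86 avg value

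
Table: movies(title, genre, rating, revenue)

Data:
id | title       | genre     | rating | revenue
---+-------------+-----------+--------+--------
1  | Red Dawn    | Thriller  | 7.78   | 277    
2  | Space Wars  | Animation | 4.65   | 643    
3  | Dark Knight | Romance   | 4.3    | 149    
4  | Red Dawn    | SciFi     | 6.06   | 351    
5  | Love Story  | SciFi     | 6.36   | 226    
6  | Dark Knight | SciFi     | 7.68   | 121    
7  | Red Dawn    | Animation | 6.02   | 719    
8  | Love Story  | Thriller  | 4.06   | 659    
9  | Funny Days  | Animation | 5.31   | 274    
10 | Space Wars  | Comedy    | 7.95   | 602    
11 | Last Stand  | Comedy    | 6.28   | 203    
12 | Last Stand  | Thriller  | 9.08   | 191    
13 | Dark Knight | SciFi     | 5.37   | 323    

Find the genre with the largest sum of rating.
SELECT genre, SUM(rating) as val
FROM movies
GROUP BY genre
ORDER BY val DESC
LIMIT 1

Result: SciFi with sum(rating) = 25.47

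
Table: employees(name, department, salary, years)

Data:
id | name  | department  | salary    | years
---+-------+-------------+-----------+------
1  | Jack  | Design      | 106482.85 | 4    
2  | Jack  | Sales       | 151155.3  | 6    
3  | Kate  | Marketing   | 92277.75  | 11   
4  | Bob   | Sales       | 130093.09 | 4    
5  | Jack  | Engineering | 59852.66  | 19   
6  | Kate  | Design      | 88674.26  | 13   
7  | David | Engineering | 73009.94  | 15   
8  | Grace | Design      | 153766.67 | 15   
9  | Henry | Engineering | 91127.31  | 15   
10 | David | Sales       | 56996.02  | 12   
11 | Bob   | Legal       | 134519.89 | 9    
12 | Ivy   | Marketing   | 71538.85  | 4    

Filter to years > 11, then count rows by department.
SELECT department, COUNT(*)
FROM employees
WHERE years > 11
GROUP BY department

Note: WHERE filters rows before grouping.

Result:
  Design: 2
  Engineering: 3
  Sales: 1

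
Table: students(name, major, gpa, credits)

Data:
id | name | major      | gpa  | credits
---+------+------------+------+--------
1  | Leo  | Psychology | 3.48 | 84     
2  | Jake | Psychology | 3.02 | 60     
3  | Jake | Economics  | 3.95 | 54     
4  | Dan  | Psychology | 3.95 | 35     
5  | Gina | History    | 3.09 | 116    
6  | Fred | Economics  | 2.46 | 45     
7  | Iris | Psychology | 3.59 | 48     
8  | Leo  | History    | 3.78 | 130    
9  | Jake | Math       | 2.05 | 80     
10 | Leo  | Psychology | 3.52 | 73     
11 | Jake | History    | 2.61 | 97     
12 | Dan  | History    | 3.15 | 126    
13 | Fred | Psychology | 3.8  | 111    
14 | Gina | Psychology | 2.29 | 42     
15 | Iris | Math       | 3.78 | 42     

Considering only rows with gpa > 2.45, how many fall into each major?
SELECT major, COUNT(*)
FROM students
WHERE gpa > 2.45
GROUP BY major

Note: WHERE filters rows before grouping.

Result:
  Economics: 2
  History: 4
  Math: 1
  Psychology: 6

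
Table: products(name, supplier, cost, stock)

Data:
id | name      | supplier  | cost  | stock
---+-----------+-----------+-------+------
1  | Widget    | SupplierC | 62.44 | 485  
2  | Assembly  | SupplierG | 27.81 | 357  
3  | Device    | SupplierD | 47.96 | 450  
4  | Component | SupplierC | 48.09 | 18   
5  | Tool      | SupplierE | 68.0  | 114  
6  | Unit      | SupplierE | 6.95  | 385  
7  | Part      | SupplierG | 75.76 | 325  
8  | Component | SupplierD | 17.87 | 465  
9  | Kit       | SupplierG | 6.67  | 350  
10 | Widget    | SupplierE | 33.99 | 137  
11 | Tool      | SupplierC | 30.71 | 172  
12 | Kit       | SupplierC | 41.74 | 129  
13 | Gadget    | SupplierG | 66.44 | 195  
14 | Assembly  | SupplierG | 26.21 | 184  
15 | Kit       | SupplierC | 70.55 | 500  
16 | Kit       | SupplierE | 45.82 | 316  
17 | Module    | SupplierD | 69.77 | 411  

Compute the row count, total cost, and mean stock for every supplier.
SELECT supplier,
       COUNT(*) as cnt,
       SUM(cost) as total_cost,
       AVG(stock) as avg_stock
FROM products
GROUP BY supplier

Result:
  SupplierC: 5 records, 253.53 total cost, 260.80 avg stock
  SupplierD: 3 records, 135.60 total cost, 442.00 avg stock
  SupplierE: 4 records, 154.76 total cost, 238.00 avg stock
  SupplierG: 5 records, 202.89 total cost, 282.20 avg stock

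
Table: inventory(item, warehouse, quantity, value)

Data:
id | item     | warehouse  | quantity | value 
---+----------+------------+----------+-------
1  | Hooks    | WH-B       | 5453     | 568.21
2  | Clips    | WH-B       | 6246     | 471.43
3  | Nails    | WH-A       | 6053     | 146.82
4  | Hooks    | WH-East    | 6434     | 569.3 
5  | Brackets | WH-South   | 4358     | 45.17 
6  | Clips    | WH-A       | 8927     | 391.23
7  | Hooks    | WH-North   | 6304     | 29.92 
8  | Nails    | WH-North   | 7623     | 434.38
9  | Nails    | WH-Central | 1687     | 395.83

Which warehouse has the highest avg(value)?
SELECT warehouse, AVG(value) as val
FROM inventory
GROUP BY warehouse
ORDER BY val DESC
LIMIT 1

Result: WH-East with avg(value) = 569.30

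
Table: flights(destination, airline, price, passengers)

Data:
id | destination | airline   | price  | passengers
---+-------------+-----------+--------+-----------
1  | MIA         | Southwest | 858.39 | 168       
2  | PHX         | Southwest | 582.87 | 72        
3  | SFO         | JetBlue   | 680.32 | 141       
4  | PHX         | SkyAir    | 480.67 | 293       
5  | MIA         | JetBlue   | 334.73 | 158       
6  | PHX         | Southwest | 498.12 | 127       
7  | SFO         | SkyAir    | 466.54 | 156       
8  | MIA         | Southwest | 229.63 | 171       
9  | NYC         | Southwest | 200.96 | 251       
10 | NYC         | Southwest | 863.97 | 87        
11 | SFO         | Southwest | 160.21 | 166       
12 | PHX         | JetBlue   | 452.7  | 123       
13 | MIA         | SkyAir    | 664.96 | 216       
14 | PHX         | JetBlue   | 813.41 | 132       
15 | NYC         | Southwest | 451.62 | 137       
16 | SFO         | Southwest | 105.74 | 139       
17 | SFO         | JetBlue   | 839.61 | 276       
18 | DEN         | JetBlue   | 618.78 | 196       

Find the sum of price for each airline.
SELECT airline, SUM(price) as result
FROM flights
GROUP BY airline

Result:
  JetBlue: 3739.55
  SkyAir: 1612.17
  Southwest: 3951.51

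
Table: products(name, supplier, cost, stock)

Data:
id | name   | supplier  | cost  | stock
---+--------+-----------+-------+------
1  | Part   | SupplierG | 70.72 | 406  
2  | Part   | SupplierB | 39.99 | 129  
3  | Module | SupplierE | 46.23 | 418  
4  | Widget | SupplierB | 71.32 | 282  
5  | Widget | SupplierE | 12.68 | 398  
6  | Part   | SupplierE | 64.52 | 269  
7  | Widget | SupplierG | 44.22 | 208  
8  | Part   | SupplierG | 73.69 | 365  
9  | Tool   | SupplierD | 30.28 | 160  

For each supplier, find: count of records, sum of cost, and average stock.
SELECT supplier,
       COUNT(*) as cnt,
       SUM(cost) as total_cost,
       AVG(stock) as avg_stock
FROM products
GROUP BY supplier

Result:
  SupplierB: 2 records, 111.31 total cost, 205.50 avg stock
  SupplierD: 1 records, 30.28 total cost, 160.00 avg stock
  SupplierE: 3 records, 123.43 total cost, 361.67 avg stock
  SupplierG: 3 records, 188.63 total cost, 326.33 avg stock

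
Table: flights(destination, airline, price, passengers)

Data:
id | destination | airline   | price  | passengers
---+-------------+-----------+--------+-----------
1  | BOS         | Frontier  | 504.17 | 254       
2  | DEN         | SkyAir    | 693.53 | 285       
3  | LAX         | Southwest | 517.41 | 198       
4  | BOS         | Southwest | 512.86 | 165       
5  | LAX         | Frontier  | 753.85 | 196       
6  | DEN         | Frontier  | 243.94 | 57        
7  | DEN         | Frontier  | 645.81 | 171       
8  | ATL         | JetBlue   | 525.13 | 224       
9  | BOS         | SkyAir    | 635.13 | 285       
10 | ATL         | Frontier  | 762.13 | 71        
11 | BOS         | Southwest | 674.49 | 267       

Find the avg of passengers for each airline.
SELECT airline, AVG(passengers) as result
FROM flights
GROUP BY airline

Result:
  Frontier: 149.80
  JetBlue: 224.00
  SkyAir: 285.00
  Southwest: 210.00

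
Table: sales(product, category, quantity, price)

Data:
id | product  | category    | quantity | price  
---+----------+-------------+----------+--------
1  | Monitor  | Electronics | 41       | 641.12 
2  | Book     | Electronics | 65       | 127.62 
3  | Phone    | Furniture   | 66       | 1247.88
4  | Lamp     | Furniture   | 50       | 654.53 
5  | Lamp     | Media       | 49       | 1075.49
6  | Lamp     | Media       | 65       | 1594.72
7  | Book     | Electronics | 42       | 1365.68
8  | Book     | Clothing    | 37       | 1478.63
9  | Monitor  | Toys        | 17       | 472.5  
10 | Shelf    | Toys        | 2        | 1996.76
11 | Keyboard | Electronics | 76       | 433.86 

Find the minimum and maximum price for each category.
SELECT category, MIN(price), MAX(price)
FROM sales
GROUP BY category

Result:
  Clothing: min=1478.63, max=1478.63
  Electronics: min=127.62, max=1365.68
  Furniture: min=654.53, max=1247.88
  Media: min=1075.49, max=1594.72
  Toys: min=472.50, max=1996.76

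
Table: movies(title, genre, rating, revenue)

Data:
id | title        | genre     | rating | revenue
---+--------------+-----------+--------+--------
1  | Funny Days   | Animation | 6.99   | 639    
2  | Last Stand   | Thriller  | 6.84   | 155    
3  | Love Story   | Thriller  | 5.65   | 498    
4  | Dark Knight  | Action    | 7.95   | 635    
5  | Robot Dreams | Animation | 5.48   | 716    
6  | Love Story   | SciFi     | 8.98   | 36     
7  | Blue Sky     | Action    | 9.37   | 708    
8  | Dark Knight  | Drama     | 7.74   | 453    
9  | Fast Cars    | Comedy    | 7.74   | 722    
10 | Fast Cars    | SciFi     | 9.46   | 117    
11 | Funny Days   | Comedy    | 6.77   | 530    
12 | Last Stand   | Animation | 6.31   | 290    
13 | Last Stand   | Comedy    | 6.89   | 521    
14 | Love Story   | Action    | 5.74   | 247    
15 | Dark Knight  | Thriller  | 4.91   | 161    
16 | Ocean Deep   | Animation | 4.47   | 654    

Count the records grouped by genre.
SELECT genre, COUNT(*) as count
FROM movies
GROUP BY genre

Result:
  Action: 3
  Animation: 4
  Comedy: 3
  Drama: 1
  SciFi: 2
  Thriller: 3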